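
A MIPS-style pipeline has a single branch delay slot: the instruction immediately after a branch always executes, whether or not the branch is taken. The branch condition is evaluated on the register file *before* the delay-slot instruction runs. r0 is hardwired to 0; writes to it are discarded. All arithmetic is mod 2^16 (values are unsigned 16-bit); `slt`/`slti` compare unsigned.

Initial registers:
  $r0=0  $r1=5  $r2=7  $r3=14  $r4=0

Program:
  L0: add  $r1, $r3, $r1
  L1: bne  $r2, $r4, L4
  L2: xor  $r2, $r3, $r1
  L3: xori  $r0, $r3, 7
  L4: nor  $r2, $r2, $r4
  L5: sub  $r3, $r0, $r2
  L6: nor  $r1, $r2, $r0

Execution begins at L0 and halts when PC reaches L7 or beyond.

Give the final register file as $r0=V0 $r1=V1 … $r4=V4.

$r0=0 $r1=29 $r2=65506 $r3=30 $r4=0

  step pc=0: add  $r1, $r3, $r1  regs=(0,19,7,14,0)
  step pc=1: bne  $r2, $r4, L4  cond=T  regs=(0,19,7,14,0)
  step pc=2: xor  $r2, $r3, $r1  regs=(0,19,29,14,0)
  step pc=4: nor  $r2, $r2, $r4  regs=(0,19,65506,14,0)
  step pc=5: sub  $r3, $r0, $r2  regs=(0,19,65506,30,0)
  step pc=6: nor  $r1, $r2, $r0  regs=(0,29,65506,30,0)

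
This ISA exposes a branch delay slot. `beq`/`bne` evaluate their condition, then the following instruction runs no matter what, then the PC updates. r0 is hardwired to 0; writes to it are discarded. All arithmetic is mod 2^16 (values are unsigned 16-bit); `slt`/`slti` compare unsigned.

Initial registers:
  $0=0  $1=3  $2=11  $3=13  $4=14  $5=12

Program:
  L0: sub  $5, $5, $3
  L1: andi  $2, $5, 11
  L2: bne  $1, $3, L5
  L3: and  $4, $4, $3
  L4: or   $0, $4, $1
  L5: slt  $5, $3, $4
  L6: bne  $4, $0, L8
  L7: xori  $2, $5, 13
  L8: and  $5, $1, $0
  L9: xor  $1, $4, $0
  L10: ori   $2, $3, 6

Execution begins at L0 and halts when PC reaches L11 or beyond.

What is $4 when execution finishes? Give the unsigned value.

  step pc=0: sub  $5, $5, $3  regs=(0,3,11,13,14,65535)
  step pc=1: andi  $2, $5, 11  regs=(0,3,11,13,14,65535)
  step pc=2: bne  $1, $3, L5  cond=T  regs=(0,3,11,13,14,65535)
  step pc=3: and  $4, $4, $3  regs=(0,3,11,13,12,65535)
  step pc=5: slt  $5, $3, $4  regs=(0,3,11,13,12,0)
  step pc=6: bne  $4, $0, L8  cond=T  regs=(0,3,11,13,12,0)
  step pc=7: xori  $2, $5, 13  regs=(0,3,13,13,12,0)
  step pc=8: and  $5, $1, $0  regs=(0,3,13,13,12,0)
  step pc=9: xor  $1, $4, $0  regs=(0,12,13,13,12,0)
  step pc=10: ori   $2, $3, 6  regs=(0,12,15,13,12,0)

12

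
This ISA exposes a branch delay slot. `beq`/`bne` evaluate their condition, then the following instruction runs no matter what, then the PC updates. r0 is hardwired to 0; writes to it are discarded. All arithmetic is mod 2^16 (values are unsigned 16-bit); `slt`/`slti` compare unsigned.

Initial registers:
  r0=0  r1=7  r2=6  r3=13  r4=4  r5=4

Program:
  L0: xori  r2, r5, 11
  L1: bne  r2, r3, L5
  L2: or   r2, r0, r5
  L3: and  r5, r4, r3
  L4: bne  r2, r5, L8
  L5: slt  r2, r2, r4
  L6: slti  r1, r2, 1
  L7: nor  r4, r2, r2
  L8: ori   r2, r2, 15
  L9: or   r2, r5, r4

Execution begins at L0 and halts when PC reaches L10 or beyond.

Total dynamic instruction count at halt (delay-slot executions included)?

8

#0 xori  r2, r5, 11 ; 0/7/15/13/4/4
#1 bne  r2, r3, L5 ; 0/7/15/13/4/4 ; →target
#2 or   r2, r0, r5 ; 0/7/4/13/4/4
#5 slt  r2, r2, r4 ; 0/7/0/13/4/4
#6 slti  r1, r2, 1 ; 0/1/0/13/4/4
#7 nor  r4, r2, r2 ; 0/1/0/13/65535/4
#8 ori   r2, r2, 15 ; 0/1/15/13/65535/4
#9 or   r2, r5, r4 ; 0/1/65535/13/65535/4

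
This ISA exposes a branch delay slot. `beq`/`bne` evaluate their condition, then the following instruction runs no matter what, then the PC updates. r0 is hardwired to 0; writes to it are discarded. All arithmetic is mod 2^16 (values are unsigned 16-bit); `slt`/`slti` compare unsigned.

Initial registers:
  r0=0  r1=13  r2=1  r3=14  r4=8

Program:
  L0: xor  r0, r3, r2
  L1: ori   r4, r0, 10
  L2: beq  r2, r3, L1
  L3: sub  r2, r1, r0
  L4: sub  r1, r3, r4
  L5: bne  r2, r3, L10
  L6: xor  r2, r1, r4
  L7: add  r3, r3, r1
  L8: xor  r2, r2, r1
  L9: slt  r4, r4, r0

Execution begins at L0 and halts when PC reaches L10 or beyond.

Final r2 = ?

14

[0] xor  r0, r3, r2  →  {r0:0, r1:13, r2:1, r3:14, r4:8}
[1] ori   r4, r0, 10  →  {r0:0, r1:13, r2:1, r3:14, r4:10}
[2] beq  r2, r3, L1  →  {r0:0, r1:13, r2:1, r3:14, r4:10}  ⟨branch fallthrough⟩
[3] sub  r2, r1, r0  →  {r0:0, r1:13, r2:13, r3:14, r4:10}
[4] sub  r1, r3, r4  →  {r0:0, r1:4, r2:13, r3:14, r4:10}
[5] bne  r2, r3, L10  →  {r0:0, r1:4, r2:13, r3:14, r4:10}  ⟨branch taken⟩
[6] xor  r2, r1, r4  →  {r0:0, r1:4, r2:14, r3:14, r4:10}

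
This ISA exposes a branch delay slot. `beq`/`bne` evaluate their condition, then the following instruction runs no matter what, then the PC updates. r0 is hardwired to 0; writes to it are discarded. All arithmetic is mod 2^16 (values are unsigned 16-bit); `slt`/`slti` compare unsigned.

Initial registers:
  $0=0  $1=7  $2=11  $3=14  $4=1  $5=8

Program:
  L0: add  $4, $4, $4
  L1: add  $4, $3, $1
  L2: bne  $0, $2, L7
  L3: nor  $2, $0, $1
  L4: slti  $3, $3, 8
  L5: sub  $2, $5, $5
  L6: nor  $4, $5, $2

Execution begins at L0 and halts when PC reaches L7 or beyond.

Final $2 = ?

65528

#0 add  $4, $4, $4 ; 0/7/11/14/2/8
#1 add  $4, $3, $1 ; 0/7/11/14/21/8
#2 bne  $0, $2, L7 ; 0/7/11/14/21/8 ; →target
#3 nor  $2, $0, $1 ; 0/7/65528/14/21/8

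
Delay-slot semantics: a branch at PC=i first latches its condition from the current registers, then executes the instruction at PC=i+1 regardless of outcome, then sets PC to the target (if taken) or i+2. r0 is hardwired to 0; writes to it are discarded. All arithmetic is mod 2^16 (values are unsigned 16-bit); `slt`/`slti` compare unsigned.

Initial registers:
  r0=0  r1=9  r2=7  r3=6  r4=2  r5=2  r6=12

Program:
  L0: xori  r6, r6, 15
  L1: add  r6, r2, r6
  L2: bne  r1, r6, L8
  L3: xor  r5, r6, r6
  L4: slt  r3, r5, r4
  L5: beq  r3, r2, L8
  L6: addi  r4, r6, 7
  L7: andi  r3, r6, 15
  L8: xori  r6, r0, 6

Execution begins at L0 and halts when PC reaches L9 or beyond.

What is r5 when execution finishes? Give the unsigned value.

[0] xori  r6, r6, 15  →  {r0:0, r1:9, r2:7, r3:6, r4:2, r5:2, r6:3}
[1] add  r6, r2, r6  →  {r0:0, r1:9, r2:7, r3:6, r4:2, r5:2, r6:10}
[2] bne  r1, r6, L8  →  {r0:0, r1:9, r2:7, r3:6, r4:2, r5:2, r6:10}  ⟨branch taken⟩
[3] xor  r5, r6, r6  →  {r0:0, r1:9, r2:7, r3:6, r4:2, r5:0, r6:10}
[8] xori  r6, r0, 6  →  {r0:0, r1:9, r2:7, r3:6, r4:2, r5:0, r6:6}

0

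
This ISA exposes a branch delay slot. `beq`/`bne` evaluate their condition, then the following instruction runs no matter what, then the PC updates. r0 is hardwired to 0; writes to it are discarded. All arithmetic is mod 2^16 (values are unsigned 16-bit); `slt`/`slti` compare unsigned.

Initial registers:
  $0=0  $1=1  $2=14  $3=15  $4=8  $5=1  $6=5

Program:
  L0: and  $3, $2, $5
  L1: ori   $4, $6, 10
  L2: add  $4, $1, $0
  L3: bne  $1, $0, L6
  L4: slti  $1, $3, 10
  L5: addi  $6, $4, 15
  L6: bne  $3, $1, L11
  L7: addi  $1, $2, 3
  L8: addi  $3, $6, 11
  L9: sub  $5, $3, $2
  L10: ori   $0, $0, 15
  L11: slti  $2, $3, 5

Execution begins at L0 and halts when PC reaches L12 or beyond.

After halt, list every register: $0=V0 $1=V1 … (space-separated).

$0=0 $1=17 $2=1 $3=0 $4=1 $5=1 $6=5

  step pc=0: and  $3, $2, $5  regs=(0,1,14,0,8,1,5)
  step pc=1: ori   $4, $6, 10  regs=(0,1,14,0,15,1,5)
  step pc=2: add  $4, $1, $0  regs=(0,1,14,0,1,1,5)
  step pc=3: bne  $1, $0, L6  cond=T  regs=(0,1,14,0,1,1,5)
  step pc=4: slti  $1, $3, 10  regs=(0,1,14,0,1,1,5)
  step pc=6: bne  $3, $1, L11  cond=T  regs=(0,1,14,0,1,1,5)
  step pc=7: addi  $1, $2, 3  regs=(0,17,14,0,1,1,5)
  step pc=11: slti  $2, $3, 5  regs=(0,17,1,0,1,1,5)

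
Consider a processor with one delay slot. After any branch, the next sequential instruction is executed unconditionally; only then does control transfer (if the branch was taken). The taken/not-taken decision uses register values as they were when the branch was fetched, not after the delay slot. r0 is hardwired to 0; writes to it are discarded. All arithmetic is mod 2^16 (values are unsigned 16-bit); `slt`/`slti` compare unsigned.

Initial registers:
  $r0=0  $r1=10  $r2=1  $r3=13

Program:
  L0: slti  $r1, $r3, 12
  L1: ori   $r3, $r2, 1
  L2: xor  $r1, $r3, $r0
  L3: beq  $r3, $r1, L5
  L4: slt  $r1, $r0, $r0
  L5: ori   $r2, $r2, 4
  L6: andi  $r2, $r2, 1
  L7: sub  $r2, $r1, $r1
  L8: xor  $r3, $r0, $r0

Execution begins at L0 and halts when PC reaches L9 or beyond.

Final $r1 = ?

PC=0  slti  $r1, $r3, 12     | $r0=0 $r1=0 $r2=1 $r3=13
PC=1  ori   $r3, $r2, 1      | $r0=0 $r1=0 $r2=1 $r3=1
PC=2  xor  $r1, $r3, $r0     | $r0=0 $r1=1 $r2=1 $r3=1
PC=3  beq  $r3, $r1, L5      | $r0=0 $r1=1 $r2=1 $r3=1  [TAKEN]
PC=4  slt  $r1, $r0, $r0     | $r0=0 $r1=0 $r2=1 $r3=1
PC=5  ori   $r2, $r2, 4      | $r0=0 $r1=0 $r2=5 $r3=1
PC=6  andi  $r2, $r2, 1      | $r0=0 $r1=0 $r2=1 $r3=1
PC=7  sub  $r2, $r1, $r1     | $r0=0 $r1=0 $r2=0 $r3=1
PC=8  xor  $r3, $r0, $r0     | $r0=0 $r1=0 $r2=0 $r3=0

0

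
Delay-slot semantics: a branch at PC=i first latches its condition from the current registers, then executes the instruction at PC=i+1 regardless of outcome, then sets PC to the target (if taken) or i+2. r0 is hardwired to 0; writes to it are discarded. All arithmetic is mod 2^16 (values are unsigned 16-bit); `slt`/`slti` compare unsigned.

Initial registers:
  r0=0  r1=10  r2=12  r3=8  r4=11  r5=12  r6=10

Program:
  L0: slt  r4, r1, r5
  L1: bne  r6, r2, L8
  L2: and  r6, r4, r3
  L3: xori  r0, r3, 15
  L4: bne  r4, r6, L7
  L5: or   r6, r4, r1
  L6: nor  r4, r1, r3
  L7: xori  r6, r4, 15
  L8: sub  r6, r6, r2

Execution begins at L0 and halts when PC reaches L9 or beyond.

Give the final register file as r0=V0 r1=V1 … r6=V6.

#0 slt  r4, r1, r5 ; 0/10/12/8/1/12/10
#1 bne  r6, r2, L8 ; 0/10/12/8/1/12/10 ; →target
#2 and  r6, r4, r3 ; 0/10/12/8/1/12/0
#8 sub  r6, r6, r2 ; 0/10/12/8/1/12/65524

r0=0 r1=10 r2=12 r3=8 r4=1 r5=12 r6=65524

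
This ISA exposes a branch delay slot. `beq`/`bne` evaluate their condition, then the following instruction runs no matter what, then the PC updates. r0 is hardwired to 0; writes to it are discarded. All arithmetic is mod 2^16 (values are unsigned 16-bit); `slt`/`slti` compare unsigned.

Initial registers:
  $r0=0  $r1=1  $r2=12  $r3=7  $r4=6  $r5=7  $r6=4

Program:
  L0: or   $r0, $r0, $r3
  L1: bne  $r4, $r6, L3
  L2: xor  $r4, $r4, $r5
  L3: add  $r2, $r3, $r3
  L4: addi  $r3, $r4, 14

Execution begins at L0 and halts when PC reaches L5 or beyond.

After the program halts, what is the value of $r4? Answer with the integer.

PC=0  or   $r0, $r0, $r3     | $r0=0 $r1=1 $r2=12 $r3=7 $r4=6 $r5=7 $r6=4
PC=1  bne  $r4, $r6, L3      | $r0=0 $r1=1 $r2=12 $r3=7 $r4=6 $r5=7 $r6=4  [TAKEN]
PC=2  xor  $r4, $r4, $r5     | $r0=0 $r1=1 $r2=12 $r3=7 $r4=1 $r5=7 $r6=4
PC=3  add  $r2, $r3, $r3     | $r0=0 $r1=1 $r2=14 $r3=7 $r4=1 $r5=7 $r6=4
PC=4  addi  $r3, $r4, 14     | $r0=0 $r1=1 $r2=14 $r3=15 $r4=1 $r5=7 $r6=4

1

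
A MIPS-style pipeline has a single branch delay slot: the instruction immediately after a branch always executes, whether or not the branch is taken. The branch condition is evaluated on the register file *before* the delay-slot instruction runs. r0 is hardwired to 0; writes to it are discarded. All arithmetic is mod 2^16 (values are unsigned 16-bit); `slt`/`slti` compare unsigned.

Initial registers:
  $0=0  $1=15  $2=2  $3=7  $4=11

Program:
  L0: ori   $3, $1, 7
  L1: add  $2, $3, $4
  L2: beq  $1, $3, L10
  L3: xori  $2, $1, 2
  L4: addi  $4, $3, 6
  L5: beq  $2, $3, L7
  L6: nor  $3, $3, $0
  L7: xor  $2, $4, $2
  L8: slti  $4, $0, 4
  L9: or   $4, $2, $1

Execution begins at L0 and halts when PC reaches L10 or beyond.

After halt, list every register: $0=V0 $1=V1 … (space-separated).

PC=0  ori   $3, $1, 7        | $0=0 $1=15 $2=2 $3=15 $4=11
PC=1  add  $2, $3, $4        | $0=0 $1=15 $2=26 $3=15 $4=11
PC=2  beq  $1, $3, L10       | $0=0 $1=15 $2=26 $3=15 $4=11  [TAKEN]
PC=3  xori  $2, $1, 2        | $0=0 $1=15 $2=13 $3=15 $4=11

$0=0 $1=15 $2=13 $3=15 $4=11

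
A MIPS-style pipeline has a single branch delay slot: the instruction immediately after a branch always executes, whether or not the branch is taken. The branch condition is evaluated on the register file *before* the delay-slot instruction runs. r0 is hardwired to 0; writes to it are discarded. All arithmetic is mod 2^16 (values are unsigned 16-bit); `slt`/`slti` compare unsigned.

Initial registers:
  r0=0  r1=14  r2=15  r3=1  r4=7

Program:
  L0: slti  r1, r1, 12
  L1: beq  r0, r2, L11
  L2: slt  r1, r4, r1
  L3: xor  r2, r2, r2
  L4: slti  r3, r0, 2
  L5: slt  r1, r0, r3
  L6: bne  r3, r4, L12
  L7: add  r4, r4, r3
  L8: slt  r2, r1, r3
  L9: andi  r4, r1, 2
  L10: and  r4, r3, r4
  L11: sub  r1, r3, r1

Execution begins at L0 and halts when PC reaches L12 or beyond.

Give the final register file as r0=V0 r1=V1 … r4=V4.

#0 slti  r1, r1, 12 ; 0/0/15/1/7
#1 beq  r0, r2, L11 ; 0/0/15/1/7 ; →fallthru
#2 slt  r1, r4, r1 ; 0/0/15/1/7
#3 xor  r2, r2, r2 ; 0/0/0/1/7
#4 slti  r3, r0, 2 ; 0/0/0/1/7
#5 slt  r1, r0, r3 ; 0/1/0/1/7
#6 bne  r3, r4, L12 ; 0/1/0/1/7 ; →target
#7 add  r4, r4, r3 ; 0/1/0/1/8

r0=0 r1=1 r2=0 r3=1 r4=8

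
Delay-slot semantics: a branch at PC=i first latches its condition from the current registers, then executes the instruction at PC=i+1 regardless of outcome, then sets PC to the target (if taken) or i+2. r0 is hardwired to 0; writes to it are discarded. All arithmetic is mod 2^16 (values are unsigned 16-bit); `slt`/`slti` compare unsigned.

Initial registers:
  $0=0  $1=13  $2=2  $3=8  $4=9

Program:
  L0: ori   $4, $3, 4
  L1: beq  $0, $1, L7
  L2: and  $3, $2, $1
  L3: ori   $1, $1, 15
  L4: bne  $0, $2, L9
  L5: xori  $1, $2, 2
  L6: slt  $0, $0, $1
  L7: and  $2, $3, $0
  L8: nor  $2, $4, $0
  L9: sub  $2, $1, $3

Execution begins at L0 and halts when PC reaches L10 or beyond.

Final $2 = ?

[0] ori   $4, $3, 4  →  {$0:0, $1:13, $2:2, $3:8, $4:12}
[1] beq  $0, $1, L7  →  {$0:0, $1:13, $2:2, $3:8, $4:12}  ⟨branch fallthrough⟩
[2] and  $3, $2, $1  →  {$0:0, $1:13, $2:2, $3:0, $4:12}
[3] ori   $1, $1, 15  →  {$0:0, $1:15, $2:2, $3:0, $4:12}
[4] bne  $0, $2, L9  →  {$0:0, $1:15, $2:2, $3:0, $4:12}  ⟨branch taken⟩
[5] xori  $1, $2, 2  →  {$0:0, $1:0, $2:2, $3:0, $4:12}
[9] sub  $2, $1, $3  →  {$0:0, $1:0, $2:0, $3:0, $4:12}

0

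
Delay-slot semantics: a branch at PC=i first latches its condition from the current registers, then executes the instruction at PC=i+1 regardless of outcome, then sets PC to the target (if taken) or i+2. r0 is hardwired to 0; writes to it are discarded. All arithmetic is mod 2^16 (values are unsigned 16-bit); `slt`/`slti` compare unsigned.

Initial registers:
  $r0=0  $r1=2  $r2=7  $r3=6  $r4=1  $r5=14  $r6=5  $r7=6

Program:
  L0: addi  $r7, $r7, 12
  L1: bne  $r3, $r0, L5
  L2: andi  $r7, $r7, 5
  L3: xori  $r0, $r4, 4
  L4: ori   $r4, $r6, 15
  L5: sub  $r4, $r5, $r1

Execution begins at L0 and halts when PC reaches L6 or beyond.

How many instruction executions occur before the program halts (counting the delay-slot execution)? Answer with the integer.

PC=0  addi  $r7, $r7, 12     | $r0=0 $r1=2 $r2=7 $r3=6 $r4=1 $r5=14 $r6=5 $r7=18
PC=1  bne  $r3, $r0, L5      | $r0=0 $r1=2 $r2=7 $r3=6 $r4=1 $r5=14 $r6=5 $r7=18  [TAKEN]
PC=2  andi  $r7, $r7, 5      | $r0=0 $r1=2 $r2=7 $r3=6 $r4=1 $r5=14 $r6=5 $r7=0
PC=5  sub  $r4, $r5, $r1     | $r0=0 $r1=2 $r2=7 $r3=6 $r4=12 $r5=14 $r6=5 $r7=0

4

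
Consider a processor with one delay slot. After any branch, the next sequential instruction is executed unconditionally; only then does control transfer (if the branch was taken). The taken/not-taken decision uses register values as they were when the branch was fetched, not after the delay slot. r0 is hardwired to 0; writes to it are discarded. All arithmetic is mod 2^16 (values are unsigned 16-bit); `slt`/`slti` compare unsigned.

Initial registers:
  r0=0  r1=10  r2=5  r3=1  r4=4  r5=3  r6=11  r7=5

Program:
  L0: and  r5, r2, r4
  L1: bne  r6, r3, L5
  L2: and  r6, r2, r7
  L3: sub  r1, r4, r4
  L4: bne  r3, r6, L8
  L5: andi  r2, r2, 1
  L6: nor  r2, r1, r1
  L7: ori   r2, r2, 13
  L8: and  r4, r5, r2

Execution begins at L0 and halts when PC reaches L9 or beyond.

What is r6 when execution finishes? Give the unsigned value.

5

#0 and  r5, r2, r4 ; 0/10/5/1/4/4/11/5
#1 bne  r6, r3, L5 ; 0/10/5/1/4/4/11/5 ; →target
#2 and  r6, r2, r7 ; 0/10/5/1/4/4/5/5
#5 andi  r2, r2, 1 ; 0/10/1/1/4/4/5/5
#6 nor  r2, r1, r1 ; 0/10/65525/1/4/4/5/5
#7 ori   r2, r2, 13 ; 0/10/65533/1/4/4/5/5
#8 and  r4, r5, r2 ; 0/10/65533/1/4/4/5/5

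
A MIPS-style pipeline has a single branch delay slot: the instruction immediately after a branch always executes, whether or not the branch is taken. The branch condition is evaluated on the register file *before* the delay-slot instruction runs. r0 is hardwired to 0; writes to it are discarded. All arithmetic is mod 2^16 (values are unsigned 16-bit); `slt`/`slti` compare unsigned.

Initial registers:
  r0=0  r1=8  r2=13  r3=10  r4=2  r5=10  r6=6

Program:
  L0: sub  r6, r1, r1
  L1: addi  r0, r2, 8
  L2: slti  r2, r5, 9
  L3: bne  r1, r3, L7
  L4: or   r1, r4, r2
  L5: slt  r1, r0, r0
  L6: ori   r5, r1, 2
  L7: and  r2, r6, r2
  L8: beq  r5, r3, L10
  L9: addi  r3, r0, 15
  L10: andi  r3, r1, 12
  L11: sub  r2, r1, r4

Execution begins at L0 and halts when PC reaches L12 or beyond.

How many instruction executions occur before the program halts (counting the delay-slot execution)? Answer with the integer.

10

PC=0  sub  r6, r1, r1        | r0=0 r1=8 r2=13 r3=10 r4=2 r5=10 r6=0
PC=1  addi  r0, r2, 8        | r0=0 r1=8 r2=13 r3=10 r4=2 r5=10 r6=0
PC=2  slti  r2, r5, 9        | r0=0 r1=8 r2=0 r3=10 r4=2 r5=10 r6=0
PC=3  bne  r1, r3, L7        | r0=0 r1=8 r2=0 r3=10 r4=2 r5=10 r6=0  [TAKEN]
PC=4  or   r1, r4, r2        | r0=0 r1=2 r2=0 r3=10 r4=2 r5=10 r6=0
PC=7  and  r2, r6, r2        | r0=0 r1=2 r2=0 r3=10 r4=2 r5=10 r6=0
PC=8  beq  r5, r3, L10       | r0=0 r1=2 r2=0 r3=10 r4=2 r5=10 r6=0  [TAKEN]
PC=9  addi  r3, r0, 15       | r0=0 r1=2 r2=0 r3=15 r4=2 r5=10 r6=0
PC=10 andi  r3, r1, 12       | r0=0 r1=2 r2=0 r3=0 r4=2 r5=10 r6=0
PC=11 sub  r2, r1, r4        | r0=0 r1=2 r2=0 r3=0 r4=2 r5=10 r6=0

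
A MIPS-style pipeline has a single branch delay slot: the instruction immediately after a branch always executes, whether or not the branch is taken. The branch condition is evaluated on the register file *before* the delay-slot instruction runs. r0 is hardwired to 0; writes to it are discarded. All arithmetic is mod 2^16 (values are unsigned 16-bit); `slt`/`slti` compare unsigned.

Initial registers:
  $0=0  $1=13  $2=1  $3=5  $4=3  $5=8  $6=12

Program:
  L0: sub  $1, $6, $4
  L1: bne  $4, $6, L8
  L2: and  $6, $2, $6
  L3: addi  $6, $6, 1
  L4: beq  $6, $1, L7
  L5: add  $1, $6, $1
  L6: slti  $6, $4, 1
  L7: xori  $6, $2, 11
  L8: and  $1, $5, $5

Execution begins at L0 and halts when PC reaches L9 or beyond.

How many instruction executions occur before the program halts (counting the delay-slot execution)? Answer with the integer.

4

PC=0  sub  $1, $6, $4        | $0=0 $1=9 $2=1 $3=5 $4=3 $5=8 $6=12
PC=1  bne  $4, $6, L8        | $0=0 $1=9 $2=1 $3=5 $4=3 $5=8 $6=12  [TAKEN]
PC=2  and  $6, $2, $6        | $0=0 $1=9 $2=1 $3=5 $4=3 $5=8 $6=0
PC=8  and  $1, $5, $5        | $0=0 $1=8 $2=1 $3=5 $4=3 $5=8 $6=0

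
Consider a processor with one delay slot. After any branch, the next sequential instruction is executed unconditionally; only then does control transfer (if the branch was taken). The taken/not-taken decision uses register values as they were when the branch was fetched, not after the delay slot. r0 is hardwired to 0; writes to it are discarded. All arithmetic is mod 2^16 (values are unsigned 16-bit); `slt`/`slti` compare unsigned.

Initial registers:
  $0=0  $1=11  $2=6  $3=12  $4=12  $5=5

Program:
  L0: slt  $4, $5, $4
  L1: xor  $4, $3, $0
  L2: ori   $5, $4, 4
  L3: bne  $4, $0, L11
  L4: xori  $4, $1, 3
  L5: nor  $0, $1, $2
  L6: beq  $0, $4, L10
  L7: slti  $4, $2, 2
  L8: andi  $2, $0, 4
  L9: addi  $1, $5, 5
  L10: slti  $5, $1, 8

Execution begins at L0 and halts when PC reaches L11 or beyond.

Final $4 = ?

[0] slt  $4, $5, $4  →  {$0:0, $1:11, $2:6, $3:12, $4:1, $5:5}
[1] xor  $4, $3, $0  →  {$0:0, $1:11, $2:6, $3:12, $4:12, $5:5}
[2] ori   $5, $4, 4  →  {$0:0, $1:11, $2:6, $3:12, $4:12, $5:12}
[3] bne  $4, $0, L11  →  {$0:0, $1:11, $2:6, $3:12, $4:12, $5:12}  ⟨branch taken⟩
[4] xori  $4, $1, 3  →  {$0:0, $1:11, $2:6, $3:12, $4:8, $5:12}

8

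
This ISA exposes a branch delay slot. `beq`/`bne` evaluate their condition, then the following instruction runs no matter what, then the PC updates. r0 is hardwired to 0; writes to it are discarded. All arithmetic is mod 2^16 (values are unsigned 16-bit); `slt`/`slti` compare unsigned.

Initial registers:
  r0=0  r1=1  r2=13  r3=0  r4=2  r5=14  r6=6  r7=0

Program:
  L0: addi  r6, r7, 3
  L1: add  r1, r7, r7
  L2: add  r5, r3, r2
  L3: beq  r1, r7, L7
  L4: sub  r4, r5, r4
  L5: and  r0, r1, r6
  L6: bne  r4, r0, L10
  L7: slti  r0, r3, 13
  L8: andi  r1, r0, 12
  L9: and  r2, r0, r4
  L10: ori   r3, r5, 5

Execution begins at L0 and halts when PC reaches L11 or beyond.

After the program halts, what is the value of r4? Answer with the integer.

11

#0 addi  r6, r7, 3 ; 0/1/13/0/2/14/3/0
#1 add  r1, r7, r7 ; 0/0/13/0/2/14/3/0
#2 add  r5, r3, r2 ; 0/0/13/0/2/13/3/0
#3 beq  r1, r7, L7 ; 0/0/13/0/2/13/3/0 ; →target
#4 sub  r4, r5, r4 ; 0/0/13/0/11/13/3/0
#7 slti  r0, r3, 13 ; 0/0/13/0/11/13/3/0
#8 andi  r1, r0, 12 ; 0/0/13/0/11/13/3/0
#9 and  r2, r0, r4 ; 0/0/0/0/11/13/3/0
#10 ori   r3, r5, 5 ; 0/0/0/13/11/13/3/0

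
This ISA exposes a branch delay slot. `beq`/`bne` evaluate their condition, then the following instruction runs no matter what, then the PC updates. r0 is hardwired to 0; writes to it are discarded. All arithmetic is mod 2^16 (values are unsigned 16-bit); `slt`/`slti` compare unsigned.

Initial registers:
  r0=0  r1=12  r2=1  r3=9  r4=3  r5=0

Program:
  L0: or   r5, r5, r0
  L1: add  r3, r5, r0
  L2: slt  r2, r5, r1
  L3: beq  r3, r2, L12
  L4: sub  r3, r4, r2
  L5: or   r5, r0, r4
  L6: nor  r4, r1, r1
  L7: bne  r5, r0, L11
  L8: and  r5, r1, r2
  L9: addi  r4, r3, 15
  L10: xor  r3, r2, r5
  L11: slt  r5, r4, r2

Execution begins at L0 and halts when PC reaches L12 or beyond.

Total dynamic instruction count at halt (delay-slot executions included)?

10

  step pc=0: or   r5, r5, r0  regs=(0,12,1,9,3,0)
  step pc=1: add  r3, r5, r0  regs=(0,12,1,0,3,0)
  step pc=2: slt  r2, r5, r1  regs=(0,12,1,0,3,0)
  step pc=3: beq  r3, r2, L12  cond=F  regs=(0,12,1,0,3,0)
  step pc=4: sub  r3, r4, r2  regs=(0,12,1,2,3,0)
  step pc=5: or   r5, r0, r4  regs=(0,12,1,2,3,3)
  step pc=6: nor  r4, r1, r1  regs=(0,12,1,2,65523,3)
  step pc=7: bne  r5, r0, L11  cond=T  regs=(0,12,1,2,65523,3)
  step pc=8: and  r5, r1, r2  regs=(0,12,1,2,65523,0)
  step pc=11: slt  r5, r4, r2  regs=(0,12,1,2,65523,0)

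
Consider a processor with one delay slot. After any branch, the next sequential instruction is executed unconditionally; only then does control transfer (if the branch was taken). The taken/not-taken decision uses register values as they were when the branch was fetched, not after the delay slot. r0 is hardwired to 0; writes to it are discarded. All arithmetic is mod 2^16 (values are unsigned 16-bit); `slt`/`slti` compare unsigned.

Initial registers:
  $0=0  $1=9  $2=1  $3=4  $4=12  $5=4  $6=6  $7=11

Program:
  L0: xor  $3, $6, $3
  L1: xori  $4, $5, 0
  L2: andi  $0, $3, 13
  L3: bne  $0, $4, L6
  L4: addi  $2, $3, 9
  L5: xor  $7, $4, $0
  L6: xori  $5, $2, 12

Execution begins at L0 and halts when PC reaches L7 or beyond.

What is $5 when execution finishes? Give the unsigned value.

PC=0  xor  $3, $6, $3        | $0=0 $1=9 $2=1 $3=2 $4=12 $5=4 $6=6 $7=11
PC=1  xori  $4, $5, 0        | $0=0 $1=9 $2=1 $3=2 $4=4 $5=4 $6=6 $7=11
PC=2  andi  $0, $3, 13       | $0=0 $1=9 $2=1 $3=2 $4=4 $5=4 $6=6 $7=11
PC=3  bne  $0, $4, L6        | $0=0 $1=9 $2=1 $3=2 $4=4 $5=4 $6=6 $7=11  [TAKEN]
PC=4  addi  $2, $3, 9        | $0=0 $1=9 $2=11 $3=2 $4=4 $5=4 $6=6 $7=11
PC=6  xori  $5, $2, 12       | $0=0 $1=9 $2=11 $3=2 $4=4 $5=7 $6=6 $7=11

7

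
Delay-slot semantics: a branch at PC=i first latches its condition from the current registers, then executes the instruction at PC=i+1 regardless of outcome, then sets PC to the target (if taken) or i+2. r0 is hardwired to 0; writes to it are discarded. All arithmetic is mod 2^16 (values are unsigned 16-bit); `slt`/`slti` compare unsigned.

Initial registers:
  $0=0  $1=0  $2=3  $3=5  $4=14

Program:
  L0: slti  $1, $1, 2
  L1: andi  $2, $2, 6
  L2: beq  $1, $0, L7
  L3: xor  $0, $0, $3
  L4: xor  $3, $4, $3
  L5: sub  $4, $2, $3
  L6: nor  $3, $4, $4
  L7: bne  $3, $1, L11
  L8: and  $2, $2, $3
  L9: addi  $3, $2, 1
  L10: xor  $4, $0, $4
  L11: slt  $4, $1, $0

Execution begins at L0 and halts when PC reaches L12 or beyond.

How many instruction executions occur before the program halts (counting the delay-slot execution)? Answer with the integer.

10

#0 slti  $1, $1, 2 ; 0/1/3/5/14
#1 andi  $2, $2, 6 ; 0/1/2/5/14
#2 beq  $1, $0, L7 ; 0/1/2/5/14 ; →fallthru
#3 xor  $0, $0, $3 ; 0/1/2/5/14
#4 xor  $3, $4, $3 ; 0/1/2/11/14
#5 sub  $4, $2, $3 ; 0/1/2/11/65527
#6 nor  $3, $4, $4 ; 0/1/2/8/65527
#7 bne  $3, $1, L11 ; 0/1/2/8/65527 ; →target
#8 and  $2, $2, $3 ; 0/1/0/8/65527
#11 slt  $4, $1, $0 ; 0/1/0/8/0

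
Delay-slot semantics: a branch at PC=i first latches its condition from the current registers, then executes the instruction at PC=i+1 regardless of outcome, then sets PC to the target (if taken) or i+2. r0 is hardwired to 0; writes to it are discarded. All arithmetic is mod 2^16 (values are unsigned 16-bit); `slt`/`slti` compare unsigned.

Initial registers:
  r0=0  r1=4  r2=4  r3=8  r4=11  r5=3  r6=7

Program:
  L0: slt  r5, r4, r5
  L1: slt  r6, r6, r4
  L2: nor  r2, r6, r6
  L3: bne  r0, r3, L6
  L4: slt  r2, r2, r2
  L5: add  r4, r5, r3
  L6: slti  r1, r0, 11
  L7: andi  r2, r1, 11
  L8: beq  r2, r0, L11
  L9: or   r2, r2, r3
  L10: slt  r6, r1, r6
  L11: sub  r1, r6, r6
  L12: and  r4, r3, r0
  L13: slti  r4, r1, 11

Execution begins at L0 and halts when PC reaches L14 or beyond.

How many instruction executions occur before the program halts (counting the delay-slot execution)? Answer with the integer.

13

[0] slt  r5, r4, r5  →  {r0:0, r1:4, r2:4, r3:8, r4:11, r5:0, r6:7}
[1] slt  r6, r6, r4  →  {r0:0, r1:4, r2:4, r3:8, r4:11, r5:0, r6:1}
[2] nor  r2, r6, r6  →  {r0:0, r1:4, r2:65534, r3:8, r4:11, r5:0, r6:1}
[3] bne  r0, r3, L6  →  {r0:0, r1:4, r2:65534, r3:8, r4:11, r5:0, r6:1}  ⟨branch taken⟩
[4] slt  r2, r2, r2  →  {r0:0, r1:4, r2:0, r3:8, r4:11, r5:0, r6:1}
[6] slti  r1, r0, 11  →  {r0:0, r1:1, r2:0, r3:8, r4:11, r5:0, r6:1}
[7] andi  r2, r1, 11  →  {r0:0, r1:1, r2:1, r3:8, r4:11, r5:0, r6:1}
[8] beq  r2, r0, L11  →  {r0:0, r1:1, r2:1, r3:8, r4:11, r5:0, r6:1}  ⟨branch fallthrough⟩
[9] or   r2, r2, r3  →  {r0:0, r1:1, r2:9, r3:8, r4:11, r5:0, r6:1}
[10] slt  r6, r1, r6  →  {r0:0, r1:1, r2:9, r3:8, r4:11, r5:0, r6:0}
[11] sub  r1, r6, r6  →  {r0:0, r1:0, r2:9, r3:8, r4:11, r5:0, r6:0}
[12] and  r4, r3, r0  →  {r0:0, r1:0, r2:9, r3:8, r4:0, r5:0, r6:0}
[13] slti  r4, r1, 11  →  {r0:0, r1:0, r2:9, r3:8, r4:1, r5:0, r6:0}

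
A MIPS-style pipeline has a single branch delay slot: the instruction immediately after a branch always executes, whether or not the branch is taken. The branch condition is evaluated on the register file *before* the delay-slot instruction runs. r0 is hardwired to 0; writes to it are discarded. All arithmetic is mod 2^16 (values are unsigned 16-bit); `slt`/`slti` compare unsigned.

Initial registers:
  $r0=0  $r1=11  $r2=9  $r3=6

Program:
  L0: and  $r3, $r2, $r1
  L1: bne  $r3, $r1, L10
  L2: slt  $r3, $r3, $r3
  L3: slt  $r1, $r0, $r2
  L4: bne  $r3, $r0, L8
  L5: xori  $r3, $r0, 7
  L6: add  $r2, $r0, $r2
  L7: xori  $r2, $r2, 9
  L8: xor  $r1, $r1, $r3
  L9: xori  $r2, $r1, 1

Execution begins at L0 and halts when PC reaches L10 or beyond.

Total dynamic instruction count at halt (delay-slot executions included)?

3

#0 and  $r3, $r2, $r1 ; 0/11/9/9
#1 bne  $r3, $r1, L10 ; 0/11/9/9 ; →target
#2 slt  $r3, $r3, $r3 ; 0/11/9/0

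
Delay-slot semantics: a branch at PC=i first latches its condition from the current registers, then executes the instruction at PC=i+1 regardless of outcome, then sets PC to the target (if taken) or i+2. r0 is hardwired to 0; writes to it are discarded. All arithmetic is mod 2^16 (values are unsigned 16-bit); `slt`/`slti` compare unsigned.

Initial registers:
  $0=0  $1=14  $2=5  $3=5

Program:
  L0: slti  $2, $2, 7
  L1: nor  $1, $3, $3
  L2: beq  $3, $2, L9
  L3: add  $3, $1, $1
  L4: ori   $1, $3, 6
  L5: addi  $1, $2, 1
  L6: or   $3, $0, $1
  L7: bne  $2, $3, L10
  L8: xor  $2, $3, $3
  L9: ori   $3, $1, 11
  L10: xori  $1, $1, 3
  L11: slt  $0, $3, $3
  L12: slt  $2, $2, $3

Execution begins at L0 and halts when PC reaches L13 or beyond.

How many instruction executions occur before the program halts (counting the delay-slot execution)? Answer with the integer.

  step pc=0: slti  $2, $2, 7  regs=(0,14,1,5)
  step pc=1: nor  $1, $3, $3  regs=(0,65530,1,5)
  step pc=2: beq  $3, $2, L9  cond=F  regs=(0,65530,1,5)
  step pc=3: add  $3, $1, $1  regs=(0,65530,1,65524)
  step pc=4: ori   $1, $3, 6  regs=(0,65526,1,65524)
  step pc=5: addi  $1, $2, 1  regs=(0,2,1,65524)
  step pc=6: or   $3, $0, $1  regs=(0,2,1,2)
  step pc=7: bne  $2, $3, L10  cond=T  regs=(0,2,1,2)
  step pc=8: xor  $2, $3, $3  regs=(0,2,0,2)
  step pc=10: xori  $1, $1, 3  regs=(0,1,0,2)
  step pc=11: slt  $0, $3, $3  regs=(0,1,0,2)
  step pc=12: slt  $2, $2, $3  regs=(0,1,1,2)

12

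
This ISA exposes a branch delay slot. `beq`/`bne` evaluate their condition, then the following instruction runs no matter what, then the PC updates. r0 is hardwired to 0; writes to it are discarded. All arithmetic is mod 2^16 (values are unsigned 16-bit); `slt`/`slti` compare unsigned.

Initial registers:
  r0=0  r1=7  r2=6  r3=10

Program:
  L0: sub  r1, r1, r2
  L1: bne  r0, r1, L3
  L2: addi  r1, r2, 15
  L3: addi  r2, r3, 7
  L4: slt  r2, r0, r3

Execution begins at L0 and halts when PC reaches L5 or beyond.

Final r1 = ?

21

PC=0  sub  r1, r1, r2        | r0=0 r1=1 r2=6 r3=10
PC=1  bne  r0, r1, L3        | r0=0 r1=1 r2=6 r3=10  [TAKEN]
PC=2  addi  r1, r2, 15       | r0=0 r1=21 r2=6 r3=10
PC=3  addi  r2, r3, 7        | r0=0 r1=21 r2=17 r3=10
PC=4  slt  r2, r0, r3        | r0=0 r1=21 r2=1 r3=10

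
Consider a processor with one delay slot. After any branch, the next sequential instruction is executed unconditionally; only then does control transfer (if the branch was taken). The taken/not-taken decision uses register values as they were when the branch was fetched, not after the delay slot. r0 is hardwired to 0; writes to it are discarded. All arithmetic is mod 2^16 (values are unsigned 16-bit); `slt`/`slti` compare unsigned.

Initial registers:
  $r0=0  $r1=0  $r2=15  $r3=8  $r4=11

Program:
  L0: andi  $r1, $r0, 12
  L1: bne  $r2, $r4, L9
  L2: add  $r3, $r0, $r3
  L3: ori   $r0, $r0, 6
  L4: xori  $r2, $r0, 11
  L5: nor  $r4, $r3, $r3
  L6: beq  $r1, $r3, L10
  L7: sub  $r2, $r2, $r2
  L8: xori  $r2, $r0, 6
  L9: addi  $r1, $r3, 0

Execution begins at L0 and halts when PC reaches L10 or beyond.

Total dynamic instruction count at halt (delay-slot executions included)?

PC=0  andi  $r1, $r0, 12     | $r0=0 $r1=0 $r2=15 $r3=8 $r4=11
PC=1  bne  $r2, $r4, L9      | $r0=0 $r1=0 $r2=15 $r3=8 $r4=11  [TAKEN]
PC=2  add  $r3, $r0, $r3     | $r0=0 $r1=0 $r2=15 $r3=8 $r4=11
PC=9  addi  $r1, $r3, 0      | $r0=0 $r1=8 $r2=15 $r3=8 $r4=11

4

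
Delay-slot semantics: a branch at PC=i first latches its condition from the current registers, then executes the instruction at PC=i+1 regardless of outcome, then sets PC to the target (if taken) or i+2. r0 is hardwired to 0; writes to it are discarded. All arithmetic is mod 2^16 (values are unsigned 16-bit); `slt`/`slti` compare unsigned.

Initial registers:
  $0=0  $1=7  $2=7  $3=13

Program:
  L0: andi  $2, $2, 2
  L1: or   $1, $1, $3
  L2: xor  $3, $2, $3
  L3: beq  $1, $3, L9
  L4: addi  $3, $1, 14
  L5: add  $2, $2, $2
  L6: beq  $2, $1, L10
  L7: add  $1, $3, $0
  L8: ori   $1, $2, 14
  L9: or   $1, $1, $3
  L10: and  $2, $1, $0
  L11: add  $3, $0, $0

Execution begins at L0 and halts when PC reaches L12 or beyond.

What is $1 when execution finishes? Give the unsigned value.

31

[0] andi  $2, $2, 2  →  {$0:0, $1:7, $2:2, $3:13}
[1] or   $1, $1, $3  →  {$0:0, $1:15, $2:2, $3:13}
[2] xor  $3, $2, $3  →  {$0:0, $1:15, $2:2, $3:15}
[3] beq  $1, $3, L9  →  {$0:0, $1:15, $2:2, $3:15}  ⟨branch taken⟩
[4] addi  $3, $1, 14  →  {$0:0, $1:15, $2:2, $3:29}
[9] or   $1, $1, $3  →  {$0:0, $1:31, $2:2, $3:29}
[10] and  $2, $1, $0  →  {$0:0, $1:31, $2:0, $3:29}
[11] add  $3, $0, $0  →  {$0:0, $1:31, $2:0, $3:0}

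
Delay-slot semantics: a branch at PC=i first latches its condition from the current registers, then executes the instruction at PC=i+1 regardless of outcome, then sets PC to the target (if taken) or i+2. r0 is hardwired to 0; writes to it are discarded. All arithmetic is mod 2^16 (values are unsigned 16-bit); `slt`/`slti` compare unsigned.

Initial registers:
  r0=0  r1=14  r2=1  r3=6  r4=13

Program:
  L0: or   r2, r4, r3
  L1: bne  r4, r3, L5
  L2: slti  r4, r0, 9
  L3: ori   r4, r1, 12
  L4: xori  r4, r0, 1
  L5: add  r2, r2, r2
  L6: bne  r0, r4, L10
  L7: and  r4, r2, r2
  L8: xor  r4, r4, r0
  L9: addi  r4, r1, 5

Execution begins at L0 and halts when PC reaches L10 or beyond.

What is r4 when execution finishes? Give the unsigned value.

#0 or   r2, r4, r3 ; 0/14/15/6/13
#1 bne  r4, r3, L5 ; 0/14/15/6/13 ; →target
#2 slti  r4, r0, 9 ; 0/14/15/6/1
#5 add  r2, r2, r2 ; 0/14/30/6/1
#6 bne  r0, r4, L10 ; 0/14/30/6/1 ; →target
#7 and  r4, r2, r2 ; 0/14/30/6/30

30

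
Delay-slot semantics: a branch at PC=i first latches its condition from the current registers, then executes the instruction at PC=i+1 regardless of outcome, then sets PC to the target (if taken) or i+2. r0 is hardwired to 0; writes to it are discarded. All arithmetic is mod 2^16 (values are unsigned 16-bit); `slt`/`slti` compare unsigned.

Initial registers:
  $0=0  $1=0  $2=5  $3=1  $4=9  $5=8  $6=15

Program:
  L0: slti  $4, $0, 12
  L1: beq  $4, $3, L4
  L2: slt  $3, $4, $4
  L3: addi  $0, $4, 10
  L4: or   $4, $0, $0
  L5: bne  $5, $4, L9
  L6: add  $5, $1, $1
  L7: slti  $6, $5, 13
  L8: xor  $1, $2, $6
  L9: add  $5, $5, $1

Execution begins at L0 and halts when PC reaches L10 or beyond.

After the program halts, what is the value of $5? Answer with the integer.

0

[0] slti  $4, $0, 12  →  {$0:0, $1:0, $2:5, $3:1, $4:1, $5:8, $6:15}
[1] beq  $4, $3, L4  →  {$0:0, $1:0, $2:5, $3:1, $4:1, $5:8, $6:15}  ⟨branch taken⟩
[2] slt  $3, $4, $4  →  {$0:0, $1:0, $2:5, $3:0, $4:1, $5:8, $6:15}
[4] or   $4, $0, $0  →  {$0:0, $1:0, $2:5, $3:0, $4:0, $5:8, $6:15}
[5] bne  $5, $4, L9  →  {$0:0, $1:0, $2:5, $3:0, $4:0, $5:8, $6:15}  ⟨branch taken⟩
[6] add  $5, $1, $1  →  {$0:0, $1:0, $2:5, $3:0, $4:0, $5:0, $6:15}
[9] add  $5, $5, $1  →  {$0:0, $1:0, $2:5, $3:0, $4:0, $5:0, $6:15}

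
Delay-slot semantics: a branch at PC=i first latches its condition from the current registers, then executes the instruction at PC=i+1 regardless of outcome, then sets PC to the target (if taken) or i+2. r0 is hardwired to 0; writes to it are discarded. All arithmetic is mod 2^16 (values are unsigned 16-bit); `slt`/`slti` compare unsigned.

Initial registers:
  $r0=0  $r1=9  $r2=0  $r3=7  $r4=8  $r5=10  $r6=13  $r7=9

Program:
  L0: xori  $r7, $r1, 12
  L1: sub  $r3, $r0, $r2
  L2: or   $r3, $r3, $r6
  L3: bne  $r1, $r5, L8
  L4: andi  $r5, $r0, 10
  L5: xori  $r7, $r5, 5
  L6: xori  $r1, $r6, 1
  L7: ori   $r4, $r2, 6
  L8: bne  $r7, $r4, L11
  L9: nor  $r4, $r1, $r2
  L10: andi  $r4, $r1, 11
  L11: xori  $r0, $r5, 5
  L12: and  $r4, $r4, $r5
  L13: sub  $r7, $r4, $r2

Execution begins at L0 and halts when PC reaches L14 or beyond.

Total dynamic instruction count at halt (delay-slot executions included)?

10

PC=0  xori  $r7, $r1, 12     | $r0=0 $r1=9 $r2=0 $r3=7 $r4=8 $r5=10 $r6=13 $r7=5
PC=1  sub  $r3, $r0, $r2     | $r0=0 $r1=9 $r2=0 $r3=0 $r4=8 $r5=10 $r6=13 $r7=5
PC=2  or   $r3, $r3, $r6     | $r0=0 $r1=9 $r2=0 $r3=13 $r4=8 $r5=10 $r6=13 $r7=5
PC=3  bne  $r1, $r5, L8      | $r0=0 $r1=9 $r2=0 $r3=13 $r4=8 $r5=10 $r6=13 $r7=5  [TAKEN]
PC=4  andi  $r5, $r0, 10     | $r0=0 $r1=9 $r2=0 $r3=13 $r4=8 $r5=0 $r6=13 $r7=5
PC=8  bne  $r7, $r4, L11     | $r0=0 $r1=9 $r2=0 $r3=13 $r4=8 $r5=0 $r6=13 $r7=5  [TAKEN]
PC=9  nor  $r4, $r1, $r2     | $r0=0 $r1=9 $r2=0 $r3=13 $r4=65526 $r5=0 $r6=13 $r7=5
PC=11 xori  $r0, $r5, 5      | $r0=0 $r1=9 $r2=0 $r3=13 $r4=65526 $r5=0 $r6=13 $r7=5
PC=12 and  $r4, $r4, $r5     | $r0=0 $r1=9 $r2=0 $r3=13 $r4=0 $r5=0 $r6=13 $r7=5
PC=13 sub  $r7, $r4, $r2     | $r0=0 $r1=9 $r2=0 $r3=13 $r4=0 $r5=0 $r6=13 $r7=0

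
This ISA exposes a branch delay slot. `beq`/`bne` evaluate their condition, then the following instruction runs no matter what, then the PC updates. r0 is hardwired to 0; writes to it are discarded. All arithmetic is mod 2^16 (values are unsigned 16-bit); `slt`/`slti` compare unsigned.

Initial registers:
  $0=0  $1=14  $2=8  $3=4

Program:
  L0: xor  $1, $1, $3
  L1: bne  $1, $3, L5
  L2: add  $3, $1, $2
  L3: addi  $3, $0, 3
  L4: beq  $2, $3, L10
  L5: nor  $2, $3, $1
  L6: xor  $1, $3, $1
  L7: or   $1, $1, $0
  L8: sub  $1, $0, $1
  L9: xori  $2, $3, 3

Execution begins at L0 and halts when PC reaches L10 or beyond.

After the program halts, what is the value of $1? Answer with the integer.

65512

#0 xor  $1, $1, $3 ; 0/10/8/4
#1 bne  $1, $3, L5 ; 0/10/8/4 ; →target
#2 add  $3, $1, $2 ; 0/10/8/18
#5 nor  $2, $3, $1 ; 0/10/65509/18
#6 xor  $1, $3, $1 ; 0/24/65509/18
#7 or   $1, $1, $0 ; 0/24/65509/18
#8 sub  $1, $0, $1 ; 0/65512/65509/18
#9 xori  $2, $3, 3 ; 0/65512/17/18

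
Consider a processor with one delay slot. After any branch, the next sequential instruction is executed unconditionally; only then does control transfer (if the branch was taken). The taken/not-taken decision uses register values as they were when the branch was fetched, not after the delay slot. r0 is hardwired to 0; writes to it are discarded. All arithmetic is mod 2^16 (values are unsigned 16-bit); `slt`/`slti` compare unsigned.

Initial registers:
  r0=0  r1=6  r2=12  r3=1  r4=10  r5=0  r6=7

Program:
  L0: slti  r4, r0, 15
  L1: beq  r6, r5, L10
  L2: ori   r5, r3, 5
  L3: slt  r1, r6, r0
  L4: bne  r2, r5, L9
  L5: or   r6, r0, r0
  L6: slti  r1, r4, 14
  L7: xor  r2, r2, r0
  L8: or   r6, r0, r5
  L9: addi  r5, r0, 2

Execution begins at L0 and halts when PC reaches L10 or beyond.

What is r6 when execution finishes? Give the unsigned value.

0

  step pc=0: slti  r4, r0, 15  regs=(0,6,12,1,1,0,7)
  step pc=1: beq  r6, r5, L10  cond=F  regs=(0,6,12,1,1,0,7)
  step pc=2: ori   r5, r3, 5  regs=(0,6,12,1,1,5,7)
  step pc=3: slt  r1, r6, r0  regs=(0,0,12,1,1,5,7)
  step pc=4: bne  r2, r5, L9  cond=T  regs=(0,0,12,1,1,5,7)
  step pc=5: or   r6, r0, r0  regs=(0,0,12,1,1,5,0)
  step pc=9: addi  r5, r0, 2  regs=(0,0,12,1,1,2,0)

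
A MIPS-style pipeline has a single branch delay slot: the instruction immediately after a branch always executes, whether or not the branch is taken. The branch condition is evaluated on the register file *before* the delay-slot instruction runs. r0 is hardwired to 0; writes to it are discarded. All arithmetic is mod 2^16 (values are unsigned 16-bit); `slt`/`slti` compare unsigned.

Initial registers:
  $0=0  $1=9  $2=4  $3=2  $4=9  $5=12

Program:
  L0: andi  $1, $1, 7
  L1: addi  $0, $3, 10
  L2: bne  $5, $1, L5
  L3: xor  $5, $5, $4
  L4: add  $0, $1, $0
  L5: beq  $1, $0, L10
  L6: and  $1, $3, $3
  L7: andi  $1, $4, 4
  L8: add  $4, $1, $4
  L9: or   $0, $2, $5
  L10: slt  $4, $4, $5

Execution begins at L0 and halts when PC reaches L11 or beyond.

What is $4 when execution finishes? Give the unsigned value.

[0] andi  $1, $1, 7  →  {$0:0, $1:1, $2:4, $3:2, $4:9, $5:12}
[1] addi  $0, $3, 10  →  {$0:0, $1:1, $2:4, $3:2, $4:9, $5:12}
[2] bne  $5, $1, L5  →  {$0:0, $1:1, $2:4, $3:2, $4:9, $5:12}  ⟨branch taken⟩
[3] xor  $5, $5, $4  →  {$0:0, $1:1, $2:4, $3:2, $4:9, $5:5}
[5] beq  $1, $0, L10  →  {$0:0, $1:1, $2:4, $3:2, $4:9, $5:5}  ⟨branch fallthrough⟩
[6] and  $1, $3, $3  →  {$0:0, $1:2, $2:4, $3:2, $4:9, $5:5}
[7] andi  $1, $4, 4  →  {$0:0, $1:0, $2:4, $3:2, $4:9, $5:5}
[8] add  $4, $1, $4  →  {$0:0, $1:0, $2:4, $3:2, $4:9, $5:5}
[9] or   $0, $2, $5  →  {$0:0, $1:0, $2:4, $3:2, $4:9, $5:5}
[10] slt  $4, $4, $5  →  {$0:0, $1:0, $2:4, $3:2, $4:0, $5:5}

0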